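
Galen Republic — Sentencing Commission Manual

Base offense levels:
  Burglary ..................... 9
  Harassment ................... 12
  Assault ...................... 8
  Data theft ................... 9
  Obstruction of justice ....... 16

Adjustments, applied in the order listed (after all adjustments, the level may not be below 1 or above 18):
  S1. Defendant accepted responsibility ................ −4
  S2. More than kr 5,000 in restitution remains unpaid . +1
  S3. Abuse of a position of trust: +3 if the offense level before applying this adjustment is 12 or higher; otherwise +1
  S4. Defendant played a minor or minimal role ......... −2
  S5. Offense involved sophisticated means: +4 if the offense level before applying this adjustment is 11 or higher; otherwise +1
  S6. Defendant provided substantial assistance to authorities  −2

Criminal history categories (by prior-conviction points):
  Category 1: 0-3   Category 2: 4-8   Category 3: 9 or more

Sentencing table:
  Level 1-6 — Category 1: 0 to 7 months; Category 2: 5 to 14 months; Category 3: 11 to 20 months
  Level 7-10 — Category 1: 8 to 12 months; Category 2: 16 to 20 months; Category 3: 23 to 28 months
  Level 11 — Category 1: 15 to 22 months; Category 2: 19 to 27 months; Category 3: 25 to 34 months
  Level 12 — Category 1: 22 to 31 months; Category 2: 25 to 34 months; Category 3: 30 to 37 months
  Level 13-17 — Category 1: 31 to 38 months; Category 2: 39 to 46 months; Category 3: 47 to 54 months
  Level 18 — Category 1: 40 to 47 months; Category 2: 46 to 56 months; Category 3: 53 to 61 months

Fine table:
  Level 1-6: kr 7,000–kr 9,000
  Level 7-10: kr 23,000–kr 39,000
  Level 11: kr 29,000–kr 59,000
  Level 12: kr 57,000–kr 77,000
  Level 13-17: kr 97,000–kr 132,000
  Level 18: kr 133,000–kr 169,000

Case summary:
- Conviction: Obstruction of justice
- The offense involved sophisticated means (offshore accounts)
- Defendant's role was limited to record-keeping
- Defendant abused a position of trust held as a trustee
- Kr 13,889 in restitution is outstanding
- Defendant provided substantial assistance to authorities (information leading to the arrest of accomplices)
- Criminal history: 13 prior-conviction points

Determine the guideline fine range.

Base offense level for obstruction of justice: 16.
S1 does not apply.
S2 applies: 16 + 1 = 17.
S3 applies (level before this adjustment is 17 ≥ 12, so +3): 17 + 3 = 20.
S4 applies: 20 − 2 = 18.
S5 applies (level before this adjustment is 18 ≥ 11, so +4): 18 + 4 = 22.
S6 applies: 22 − 2 = 20.
Level 20 exceeds the maximum of 18; capped at 18.
Final offense level: 18.
Level 18 falls in the 18 band.
Fine table: Level 18 → kr 133,000–kr 169,000.

kr 133,000–kr 169,000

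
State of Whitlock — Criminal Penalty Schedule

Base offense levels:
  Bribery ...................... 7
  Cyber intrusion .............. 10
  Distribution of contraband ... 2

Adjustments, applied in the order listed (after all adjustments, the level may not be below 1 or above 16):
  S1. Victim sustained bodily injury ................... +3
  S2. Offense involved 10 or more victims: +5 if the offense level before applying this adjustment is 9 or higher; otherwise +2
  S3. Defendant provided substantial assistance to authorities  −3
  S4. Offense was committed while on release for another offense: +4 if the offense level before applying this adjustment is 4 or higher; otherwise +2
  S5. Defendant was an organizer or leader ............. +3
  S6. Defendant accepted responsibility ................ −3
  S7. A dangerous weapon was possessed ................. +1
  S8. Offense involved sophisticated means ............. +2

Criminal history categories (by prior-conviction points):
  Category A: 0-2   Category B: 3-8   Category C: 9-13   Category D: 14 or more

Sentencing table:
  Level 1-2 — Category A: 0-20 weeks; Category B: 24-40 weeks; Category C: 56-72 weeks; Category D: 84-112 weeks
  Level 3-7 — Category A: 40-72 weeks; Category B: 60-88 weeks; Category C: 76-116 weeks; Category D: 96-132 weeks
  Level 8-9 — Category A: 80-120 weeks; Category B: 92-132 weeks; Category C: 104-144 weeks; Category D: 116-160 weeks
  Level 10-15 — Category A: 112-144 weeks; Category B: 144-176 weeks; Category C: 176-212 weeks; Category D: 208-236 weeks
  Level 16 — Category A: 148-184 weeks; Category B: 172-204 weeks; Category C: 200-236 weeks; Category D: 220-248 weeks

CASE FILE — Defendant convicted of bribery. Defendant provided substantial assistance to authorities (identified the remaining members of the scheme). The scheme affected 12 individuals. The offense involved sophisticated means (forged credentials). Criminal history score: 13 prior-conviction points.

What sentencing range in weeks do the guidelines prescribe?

104-144 weeks

Base offense level for bribery: 7.
S2 applies (level before this adjustment is 7 < 9, so +2): 7 + 2 = 9.
S3 applies: 9 − 3 = 6.
S5 does not apply.
S8 applies: 6 + 2 = 8.
Final offense level: 8.
Criminal history: 13 prior points → Category C (9-13).
Level 8 falls in the 8-9 band.
Grid: Level 8-9 × Category C = 104-144 weeks.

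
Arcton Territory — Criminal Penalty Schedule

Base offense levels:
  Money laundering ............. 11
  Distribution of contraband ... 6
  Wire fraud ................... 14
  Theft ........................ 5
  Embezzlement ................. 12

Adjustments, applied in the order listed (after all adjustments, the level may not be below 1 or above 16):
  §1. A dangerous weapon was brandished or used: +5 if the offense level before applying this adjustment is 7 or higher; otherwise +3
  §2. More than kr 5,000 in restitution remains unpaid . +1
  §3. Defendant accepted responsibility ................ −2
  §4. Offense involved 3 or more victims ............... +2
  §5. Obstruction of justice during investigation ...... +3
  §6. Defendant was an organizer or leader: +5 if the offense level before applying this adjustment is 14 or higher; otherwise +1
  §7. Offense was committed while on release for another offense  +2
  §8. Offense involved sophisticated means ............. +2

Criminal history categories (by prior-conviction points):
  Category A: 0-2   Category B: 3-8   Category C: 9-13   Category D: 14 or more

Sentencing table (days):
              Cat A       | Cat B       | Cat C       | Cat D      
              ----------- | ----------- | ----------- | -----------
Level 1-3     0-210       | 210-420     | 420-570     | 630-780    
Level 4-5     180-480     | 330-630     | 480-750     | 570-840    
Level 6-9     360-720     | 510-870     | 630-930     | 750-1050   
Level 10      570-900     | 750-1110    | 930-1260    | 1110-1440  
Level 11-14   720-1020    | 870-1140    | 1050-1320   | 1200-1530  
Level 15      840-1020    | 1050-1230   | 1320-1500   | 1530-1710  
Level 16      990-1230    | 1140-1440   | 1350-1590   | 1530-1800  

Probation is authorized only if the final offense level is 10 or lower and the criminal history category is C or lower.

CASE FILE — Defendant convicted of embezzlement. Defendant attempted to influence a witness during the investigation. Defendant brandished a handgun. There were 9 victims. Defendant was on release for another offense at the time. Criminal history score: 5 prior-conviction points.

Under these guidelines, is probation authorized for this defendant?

Base offense level for embezzlement: 12.
§1 applies (level before this adjustment is 12 ≥ 7, so +5): 12 + 5 = 17.
§4 applies: 17 + 2 = 19.
§5 applies: 19 + 3 = 22.
§7 applies: 22 + 2 = 24.
§8 does not apply.
Level 24 exceeds the maximum of 16; capped at 16.
Final offense level: 16.
Criminal history: 5 prior points → Category B (3-8).
Level 16 falls in the 16 band.
Grid: Level 16 × Category B = 1140-1440 days.
Probation check: level 16 > 10 and category B ≤ C → not eligible.

No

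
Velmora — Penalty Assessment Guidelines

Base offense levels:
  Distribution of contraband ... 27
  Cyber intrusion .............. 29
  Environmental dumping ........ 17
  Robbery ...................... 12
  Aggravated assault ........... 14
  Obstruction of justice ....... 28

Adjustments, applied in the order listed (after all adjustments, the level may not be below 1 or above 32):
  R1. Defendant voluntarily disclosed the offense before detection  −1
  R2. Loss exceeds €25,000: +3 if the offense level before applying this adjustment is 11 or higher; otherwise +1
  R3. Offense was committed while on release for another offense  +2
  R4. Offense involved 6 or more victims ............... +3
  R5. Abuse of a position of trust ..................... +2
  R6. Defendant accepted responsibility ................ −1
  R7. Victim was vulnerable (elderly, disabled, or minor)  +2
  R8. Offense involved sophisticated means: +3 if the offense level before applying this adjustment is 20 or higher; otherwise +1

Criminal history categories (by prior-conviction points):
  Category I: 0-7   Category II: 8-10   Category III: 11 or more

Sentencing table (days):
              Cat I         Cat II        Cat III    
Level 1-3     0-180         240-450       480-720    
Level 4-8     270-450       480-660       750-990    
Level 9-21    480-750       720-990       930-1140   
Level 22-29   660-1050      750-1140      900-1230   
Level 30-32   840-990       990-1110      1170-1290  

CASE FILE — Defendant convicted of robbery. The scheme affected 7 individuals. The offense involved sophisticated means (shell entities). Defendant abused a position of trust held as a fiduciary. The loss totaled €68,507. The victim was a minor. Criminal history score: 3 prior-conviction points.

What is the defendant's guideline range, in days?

Base offense level for robbery: 12.
R2 applies (level before this adjustment is 12 ≥ 11, so +3): 12 + 3 = 15.
R3 does not apply.
R4 applies: 15 + 3 = 18.
R5 applies: 18 + 2 = 20.
R7 applies: 20 + 2 = 22.
R8 applies (level before this adjustment is 22 ≥ 20, so +3): 22 + 3 = 25.
Final offense level: 25.
Criminal history: 3 prior points → Category I (0-7).
Level 25 falls in the 22-29 band.
Grid: Level 22-29 × Category I = 660-1050 days.

660-1050 days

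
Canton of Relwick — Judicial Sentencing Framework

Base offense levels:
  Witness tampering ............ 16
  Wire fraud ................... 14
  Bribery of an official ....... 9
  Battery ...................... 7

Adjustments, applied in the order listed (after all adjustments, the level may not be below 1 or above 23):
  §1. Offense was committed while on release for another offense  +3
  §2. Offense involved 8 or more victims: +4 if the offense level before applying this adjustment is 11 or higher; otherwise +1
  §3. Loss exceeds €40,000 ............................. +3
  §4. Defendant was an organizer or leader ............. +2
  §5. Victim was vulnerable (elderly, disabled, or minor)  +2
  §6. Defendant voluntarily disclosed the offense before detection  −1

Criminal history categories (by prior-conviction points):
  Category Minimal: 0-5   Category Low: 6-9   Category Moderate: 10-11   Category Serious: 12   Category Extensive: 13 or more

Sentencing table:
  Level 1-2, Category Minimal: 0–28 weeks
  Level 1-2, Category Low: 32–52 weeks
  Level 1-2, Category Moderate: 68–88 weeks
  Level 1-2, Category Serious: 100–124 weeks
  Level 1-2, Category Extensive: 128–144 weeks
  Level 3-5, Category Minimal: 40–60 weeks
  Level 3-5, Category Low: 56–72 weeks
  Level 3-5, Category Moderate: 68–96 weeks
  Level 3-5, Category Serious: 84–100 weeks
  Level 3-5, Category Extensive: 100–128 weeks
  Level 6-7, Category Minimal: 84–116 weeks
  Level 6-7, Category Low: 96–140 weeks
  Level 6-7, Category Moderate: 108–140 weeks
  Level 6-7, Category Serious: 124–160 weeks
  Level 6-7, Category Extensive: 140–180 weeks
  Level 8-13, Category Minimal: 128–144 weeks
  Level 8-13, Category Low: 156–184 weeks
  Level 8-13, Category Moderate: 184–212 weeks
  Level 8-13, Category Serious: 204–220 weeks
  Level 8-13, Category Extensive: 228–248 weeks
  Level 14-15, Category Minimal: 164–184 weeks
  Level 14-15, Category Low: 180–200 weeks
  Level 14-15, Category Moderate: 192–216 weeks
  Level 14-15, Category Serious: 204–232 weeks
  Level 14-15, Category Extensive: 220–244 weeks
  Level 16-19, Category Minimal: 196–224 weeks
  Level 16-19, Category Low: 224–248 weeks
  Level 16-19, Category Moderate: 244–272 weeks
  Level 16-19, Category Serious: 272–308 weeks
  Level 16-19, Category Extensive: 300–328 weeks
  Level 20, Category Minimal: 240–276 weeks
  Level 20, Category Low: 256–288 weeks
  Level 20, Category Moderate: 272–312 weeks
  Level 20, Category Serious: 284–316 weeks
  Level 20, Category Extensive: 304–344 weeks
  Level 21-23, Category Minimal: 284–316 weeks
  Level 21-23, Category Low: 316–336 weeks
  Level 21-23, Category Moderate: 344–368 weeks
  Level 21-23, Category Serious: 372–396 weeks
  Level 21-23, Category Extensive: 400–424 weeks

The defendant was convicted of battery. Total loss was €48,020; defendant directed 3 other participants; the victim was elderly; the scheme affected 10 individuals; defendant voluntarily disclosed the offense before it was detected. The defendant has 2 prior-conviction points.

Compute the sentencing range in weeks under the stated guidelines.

164-184 weeks

Base offense level for battery: 7.
§1 does not apply.
§2 applies (level before this adjustment is 7 < 11, so +1): 7 + 1 = 8.
§3 applies: 8 + 3 = 11.
§4 applies: 11 + 2 = 13.
§5 applies: 13 + 2 = 15.
§6 applies: 15 − 1 = 14.
Final offense level: 14.
Criminal history: 2 prior points → Category Minimal (0-5).
Level 14 falls in the 14-15 band.
Grid: Level 14-15 × Category Minimal = 164-184 weeks.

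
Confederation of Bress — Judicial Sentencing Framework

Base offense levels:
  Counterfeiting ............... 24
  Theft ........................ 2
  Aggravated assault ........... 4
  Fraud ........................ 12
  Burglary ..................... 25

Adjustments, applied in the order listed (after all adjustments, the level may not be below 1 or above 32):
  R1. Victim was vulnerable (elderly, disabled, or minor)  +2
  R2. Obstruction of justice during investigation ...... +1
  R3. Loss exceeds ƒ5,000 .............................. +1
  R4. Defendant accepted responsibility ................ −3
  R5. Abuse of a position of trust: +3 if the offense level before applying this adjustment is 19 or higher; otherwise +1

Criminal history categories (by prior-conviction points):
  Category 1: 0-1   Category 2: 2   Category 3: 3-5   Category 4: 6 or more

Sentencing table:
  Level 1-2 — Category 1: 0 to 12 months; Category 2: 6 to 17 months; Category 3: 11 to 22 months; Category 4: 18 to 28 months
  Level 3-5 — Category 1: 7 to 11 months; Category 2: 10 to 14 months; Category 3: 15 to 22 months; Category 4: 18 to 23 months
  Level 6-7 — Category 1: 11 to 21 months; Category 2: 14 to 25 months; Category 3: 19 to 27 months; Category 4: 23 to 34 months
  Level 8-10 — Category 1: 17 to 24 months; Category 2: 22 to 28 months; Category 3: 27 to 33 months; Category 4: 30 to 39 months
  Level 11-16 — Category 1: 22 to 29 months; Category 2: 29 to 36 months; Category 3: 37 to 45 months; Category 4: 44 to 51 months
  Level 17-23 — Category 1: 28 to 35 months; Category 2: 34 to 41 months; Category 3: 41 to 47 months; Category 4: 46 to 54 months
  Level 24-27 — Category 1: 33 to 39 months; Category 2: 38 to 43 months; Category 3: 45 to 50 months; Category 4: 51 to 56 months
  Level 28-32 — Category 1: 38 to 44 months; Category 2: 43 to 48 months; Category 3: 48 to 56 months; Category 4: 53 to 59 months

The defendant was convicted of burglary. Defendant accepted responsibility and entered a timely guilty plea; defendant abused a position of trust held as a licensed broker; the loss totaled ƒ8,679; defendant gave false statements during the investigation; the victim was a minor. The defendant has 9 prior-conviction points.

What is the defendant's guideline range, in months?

Base offense level for burglary: 25.
R1 applies: 25 + 2 = 27.
R2 applies: 27 + 1 = 28.
R3 applies: 28 + 1 = 29.
R4 applies: 29 − 3 = 26.
R5 applies (level before this adjustment is 26 ≥ 19, so +3): 26 + 3 = 29.
Final offense level: 29.
Criminal history: 9 prior points → Category 4 (6+).
Level 29 falls in the 28-32 band.
Grid: Level 28-32 × Category 4 = 53-59 months.

53-59 months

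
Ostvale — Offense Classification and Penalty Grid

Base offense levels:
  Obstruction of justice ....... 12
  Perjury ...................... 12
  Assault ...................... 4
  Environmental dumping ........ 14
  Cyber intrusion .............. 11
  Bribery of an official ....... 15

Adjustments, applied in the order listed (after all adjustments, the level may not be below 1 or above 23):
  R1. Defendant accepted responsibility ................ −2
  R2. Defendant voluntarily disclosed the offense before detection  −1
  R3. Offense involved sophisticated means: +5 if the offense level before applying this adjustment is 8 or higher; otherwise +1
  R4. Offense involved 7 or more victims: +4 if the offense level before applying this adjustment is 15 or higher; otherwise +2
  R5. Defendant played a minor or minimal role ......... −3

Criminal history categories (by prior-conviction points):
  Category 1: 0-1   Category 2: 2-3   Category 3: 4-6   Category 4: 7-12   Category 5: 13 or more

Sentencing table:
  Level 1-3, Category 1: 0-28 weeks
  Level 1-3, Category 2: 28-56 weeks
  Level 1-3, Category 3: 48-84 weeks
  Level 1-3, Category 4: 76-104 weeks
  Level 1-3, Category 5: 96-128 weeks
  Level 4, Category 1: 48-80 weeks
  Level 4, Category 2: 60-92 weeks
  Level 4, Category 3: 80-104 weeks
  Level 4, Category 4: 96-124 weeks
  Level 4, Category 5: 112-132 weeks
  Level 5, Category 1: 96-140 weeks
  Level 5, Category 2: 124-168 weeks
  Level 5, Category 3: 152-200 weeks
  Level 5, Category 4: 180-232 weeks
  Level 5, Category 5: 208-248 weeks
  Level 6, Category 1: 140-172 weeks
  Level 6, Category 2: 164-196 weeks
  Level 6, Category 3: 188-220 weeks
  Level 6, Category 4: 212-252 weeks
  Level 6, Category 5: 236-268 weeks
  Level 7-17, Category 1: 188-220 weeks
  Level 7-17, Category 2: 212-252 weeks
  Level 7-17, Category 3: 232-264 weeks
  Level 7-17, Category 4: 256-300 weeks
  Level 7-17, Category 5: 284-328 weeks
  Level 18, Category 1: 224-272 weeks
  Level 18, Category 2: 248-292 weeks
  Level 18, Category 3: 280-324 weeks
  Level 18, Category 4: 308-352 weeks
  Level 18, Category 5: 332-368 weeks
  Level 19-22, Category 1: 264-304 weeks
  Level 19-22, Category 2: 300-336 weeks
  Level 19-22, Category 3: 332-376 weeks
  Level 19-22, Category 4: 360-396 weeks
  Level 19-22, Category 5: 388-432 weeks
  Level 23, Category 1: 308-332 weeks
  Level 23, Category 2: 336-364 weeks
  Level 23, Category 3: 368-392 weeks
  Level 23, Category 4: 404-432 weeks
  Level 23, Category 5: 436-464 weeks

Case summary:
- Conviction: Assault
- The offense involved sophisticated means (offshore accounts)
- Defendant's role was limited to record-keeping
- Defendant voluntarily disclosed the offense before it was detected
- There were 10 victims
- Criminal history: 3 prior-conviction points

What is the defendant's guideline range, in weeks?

28-56 weeks

Base offense level for assault: 4.
R1 does not apply.
R2 applies: 4 − 1 = 3.
R3 applies (level before this adjustment is 3 < 8, so +1): 3 + 1 = 4.
R4 applies (level before this adjustment is 4 < 15, so +2): 4 + 2 = 6.
R5 applies: 6 − 3 = 3.
Final offense level: 3.
Criminal history: 3 prior points → Category 2 (2-3).
Level 3 falls in the 1-3 band.
Grid: Level 1-3 × Category 2 = 28-56 weeks.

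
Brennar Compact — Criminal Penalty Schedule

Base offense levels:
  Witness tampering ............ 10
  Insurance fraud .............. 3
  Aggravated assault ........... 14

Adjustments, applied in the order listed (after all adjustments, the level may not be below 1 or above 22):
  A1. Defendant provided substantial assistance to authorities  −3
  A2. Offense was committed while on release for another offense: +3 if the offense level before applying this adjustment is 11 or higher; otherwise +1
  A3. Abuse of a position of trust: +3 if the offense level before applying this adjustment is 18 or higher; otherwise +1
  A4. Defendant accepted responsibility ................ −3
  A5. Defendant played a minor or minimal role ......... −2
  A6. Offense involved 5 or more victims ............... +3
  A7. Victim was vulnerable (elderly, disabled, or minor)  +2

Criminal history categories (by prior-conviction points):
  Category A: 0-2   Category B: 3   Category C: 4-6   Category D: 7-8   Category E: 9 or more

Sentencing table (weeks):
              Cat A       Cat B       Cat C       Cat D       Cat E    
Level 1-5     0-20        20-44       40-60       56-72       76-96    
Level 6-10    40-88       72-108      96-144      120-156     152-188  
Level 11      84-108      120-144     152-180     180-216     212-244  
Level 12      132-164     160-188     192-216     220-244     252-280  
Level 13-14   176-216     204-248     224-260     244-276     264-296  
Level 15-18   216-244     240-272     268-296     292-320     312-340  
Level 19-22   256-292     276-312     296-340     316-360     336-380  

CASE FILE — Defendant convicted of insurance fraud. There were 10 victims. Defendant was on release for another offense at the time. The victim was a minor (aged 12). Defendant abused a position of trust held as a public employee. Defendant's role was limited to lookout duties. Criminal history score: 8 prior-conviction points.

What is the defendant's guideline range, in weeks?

120-156 weeks

Base offense level for insurance fraud: 3.
A2 applies (level before this adjustment is 3 < 11, so +1): 3 + 1 = 4.
A3 applies (level before this adjustment is 4 < 18, so +1): 4 + 1 = 5.
A4 does not apply.
A5 applies: 5 − 2 = 3.
A6 applies: 3 + 3 = 6.
A7 applies: 6 + 2 = 8.
Final offense level: 8.
Criminal history: 8 prior points → Category D (7-8).
Level 8 falls in the 6-10 band.
Grid: Level 6-10 × Category D = 120-156 weeks.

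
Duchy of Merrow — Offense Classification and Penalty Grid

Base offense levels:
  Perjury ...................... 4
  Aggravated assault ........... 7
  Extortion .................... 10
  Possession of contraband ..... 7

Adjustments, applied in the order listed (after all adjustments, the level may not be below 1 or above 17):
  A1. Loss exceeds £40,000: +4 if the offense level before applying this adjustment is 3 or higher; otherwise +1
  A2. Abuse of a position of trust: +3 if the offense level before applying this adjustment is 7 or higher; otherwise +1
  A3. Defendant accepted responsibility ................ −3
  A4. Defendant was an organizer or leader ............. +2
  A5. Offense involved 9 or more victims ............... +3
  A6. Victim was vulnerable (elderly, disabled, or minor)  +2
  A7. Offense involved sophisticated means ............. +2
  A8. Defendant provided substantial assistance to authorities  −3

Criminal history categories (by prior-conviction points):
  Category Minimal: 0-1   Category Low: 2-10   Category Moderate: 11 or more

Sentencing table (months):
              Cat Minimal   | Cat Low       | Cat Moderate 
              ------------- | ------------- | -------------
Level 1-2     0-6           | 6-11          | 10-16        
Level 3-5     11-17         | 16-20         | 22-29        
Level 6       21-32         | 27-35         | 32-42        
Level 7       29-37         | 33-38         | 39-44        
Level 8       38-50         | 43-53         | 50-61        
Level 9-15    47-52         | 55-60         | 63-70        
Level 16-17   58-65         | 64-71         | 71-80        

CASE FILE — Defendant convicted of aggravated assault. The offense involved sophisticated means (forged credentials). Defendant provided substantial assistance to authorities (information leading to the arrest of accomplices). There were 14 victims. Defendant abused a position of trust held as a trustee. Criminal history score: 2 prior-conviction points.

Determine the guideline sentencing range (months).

55-60 months

Base offense level for aggravated assault: 7.
A1 does not apply.
A2 applies (level before this adjustment is 7 ≥ 7, so +3): 7 + 3 = 10.
A5 applies: 10 + 3 = 13.
A7 applies: 13 + 2 = 15.
A8 applies: 15 − 3 = 12.
Final offense level: 12.
Criminal history: 2 prior points → Category Low (2-10).
Level 12 falls in the 9-15 band.
Grid: Level 9-15 × Category Low = 55-60 months.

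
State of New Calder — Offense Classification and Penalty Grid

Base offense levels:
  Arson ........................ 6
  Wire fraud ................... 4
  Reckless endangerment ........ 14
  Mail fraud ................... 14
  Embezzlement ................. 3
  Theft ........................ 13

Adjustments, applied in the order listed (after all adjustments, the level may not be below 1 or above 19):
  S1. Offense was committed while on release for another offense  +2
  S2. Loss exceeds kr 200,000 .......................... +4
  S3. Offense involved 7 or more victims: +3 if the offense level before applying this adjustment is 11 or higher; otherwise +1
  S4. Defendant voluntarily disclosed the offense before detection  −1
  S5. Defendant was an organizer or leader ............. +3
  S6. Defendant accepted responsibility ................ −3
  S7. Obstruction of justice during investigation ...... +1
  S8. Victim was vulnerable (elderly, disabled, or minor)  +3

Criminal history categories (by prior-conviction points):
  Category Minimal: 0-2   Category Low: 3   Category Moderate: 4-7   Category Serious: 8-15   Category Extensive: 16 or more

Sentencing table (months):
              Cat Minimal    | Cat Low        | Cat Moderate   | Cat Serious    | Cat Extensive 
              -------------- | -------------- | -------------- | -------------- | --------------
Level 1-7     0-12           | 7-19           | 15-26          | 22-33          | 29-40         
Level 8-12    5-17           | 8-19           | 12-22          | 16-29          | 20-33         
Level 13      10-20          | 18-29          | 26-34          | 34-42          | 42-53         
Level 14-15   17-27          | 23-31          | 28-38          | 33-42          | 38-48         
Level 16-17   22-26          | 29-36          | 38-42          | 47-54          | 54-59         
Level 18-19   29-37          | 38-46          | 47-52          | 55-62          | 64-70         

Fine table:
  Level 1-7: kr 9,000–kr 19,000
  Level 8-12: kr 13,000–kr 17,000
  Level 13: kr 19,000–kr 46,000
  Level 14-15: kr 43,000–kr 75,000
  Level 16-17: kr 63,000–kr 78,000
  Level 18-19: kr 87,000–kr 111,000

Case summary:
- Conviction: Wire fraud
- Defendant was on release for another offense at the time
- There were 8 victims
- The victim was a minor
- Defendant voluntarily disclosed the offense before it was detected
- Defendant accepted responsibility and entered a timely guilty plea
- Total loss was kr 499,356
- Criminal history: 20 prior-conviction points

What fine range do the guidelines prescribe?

Base offense level for wire fraud: 4.
S1 applies: 4 + 2 = 6.
S2 applies: 6 + 4 = 10.
S3 applies (level before this adjustment is 10 < 11, so +1): 10 + 1 = 11.
S4 applies: 11 − 1 = 10.
S6 applies: 10 − 3 = 7.
S8 applies: 7 + 3 = 10.
Final offense level: 10.
Level 10 falls in the 8-12 band.
Fine table: Level 8-12 → kr 13,000–kr 17,000.

kr 13,000–kr 17,000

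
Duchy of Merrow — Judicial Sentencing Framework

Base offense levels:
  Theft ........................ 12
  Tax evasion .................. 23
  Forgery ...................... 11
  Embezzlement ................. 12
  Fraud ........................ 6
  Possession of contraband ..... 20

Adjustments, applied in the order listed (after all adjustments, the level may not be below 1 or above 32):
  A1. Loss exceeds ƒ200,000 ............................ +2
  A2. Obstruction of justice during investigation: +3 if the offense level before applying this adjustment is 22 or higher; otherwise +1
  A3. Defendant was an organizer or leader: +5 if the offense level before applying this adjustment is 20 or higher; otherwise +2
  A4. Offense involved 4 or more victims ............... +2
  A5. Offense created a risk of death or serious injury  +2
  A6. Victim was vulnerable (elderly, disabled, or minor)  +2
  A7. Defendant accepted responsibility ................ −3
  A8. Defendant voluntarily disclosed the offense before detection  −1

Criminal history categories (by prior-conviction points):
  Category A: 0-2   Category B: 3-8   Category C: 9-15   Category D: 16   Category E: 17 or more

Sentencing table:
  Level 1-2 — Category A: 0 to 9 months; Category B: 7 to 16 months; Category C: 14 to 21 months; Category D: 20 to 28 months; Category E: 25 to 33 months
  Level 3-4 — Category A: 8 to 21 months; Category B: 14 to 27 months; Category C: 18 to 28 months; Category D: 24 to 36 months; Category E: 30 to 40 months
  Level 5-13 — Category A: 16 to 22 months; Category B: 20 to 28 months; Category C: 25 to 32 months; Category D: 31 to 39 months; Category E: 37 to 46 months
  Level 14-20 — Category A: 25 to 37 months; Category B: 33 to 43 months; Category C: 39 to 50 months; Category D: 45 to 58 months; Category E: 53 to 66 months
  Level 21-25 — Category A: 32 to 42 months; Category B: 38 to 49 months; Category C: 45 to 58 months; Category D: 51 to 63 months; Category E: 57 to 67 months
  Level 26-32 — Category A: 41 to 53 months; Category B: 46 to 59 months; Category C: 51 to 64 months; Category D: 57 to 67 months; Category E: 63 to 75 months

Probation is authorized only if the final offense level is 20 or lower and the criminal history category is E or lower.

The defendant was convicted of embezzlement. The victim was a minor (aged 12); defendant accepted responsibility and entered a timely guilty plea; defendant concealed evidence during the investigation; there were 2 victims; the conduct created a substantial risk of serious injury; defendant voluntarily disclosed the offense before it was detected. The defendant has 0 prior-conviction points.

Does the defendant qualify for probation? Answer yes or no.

Base offense level for embezzlement: 12.
A1 does not apply.
A2 applies (level before this adjustment is 12 < 22, so +1): 12 + 1 = 13.
A5 applies: 13 + 2 = 15.
A6 applies: 15 + 2 = 17.
A7 applies: 17 − 3 = 14.
A8 applies: 14 − 1 = 13.
Final offense level: 13.
Criminal history: 0 prior points → Category A (0-2).
Level 13 falls in the 5-13 band.
Grid: Level 5-13 × Category A = 16-22 months.
Probation check: level 13 ≤ 20 and category A ≤ E → eligible.

Yes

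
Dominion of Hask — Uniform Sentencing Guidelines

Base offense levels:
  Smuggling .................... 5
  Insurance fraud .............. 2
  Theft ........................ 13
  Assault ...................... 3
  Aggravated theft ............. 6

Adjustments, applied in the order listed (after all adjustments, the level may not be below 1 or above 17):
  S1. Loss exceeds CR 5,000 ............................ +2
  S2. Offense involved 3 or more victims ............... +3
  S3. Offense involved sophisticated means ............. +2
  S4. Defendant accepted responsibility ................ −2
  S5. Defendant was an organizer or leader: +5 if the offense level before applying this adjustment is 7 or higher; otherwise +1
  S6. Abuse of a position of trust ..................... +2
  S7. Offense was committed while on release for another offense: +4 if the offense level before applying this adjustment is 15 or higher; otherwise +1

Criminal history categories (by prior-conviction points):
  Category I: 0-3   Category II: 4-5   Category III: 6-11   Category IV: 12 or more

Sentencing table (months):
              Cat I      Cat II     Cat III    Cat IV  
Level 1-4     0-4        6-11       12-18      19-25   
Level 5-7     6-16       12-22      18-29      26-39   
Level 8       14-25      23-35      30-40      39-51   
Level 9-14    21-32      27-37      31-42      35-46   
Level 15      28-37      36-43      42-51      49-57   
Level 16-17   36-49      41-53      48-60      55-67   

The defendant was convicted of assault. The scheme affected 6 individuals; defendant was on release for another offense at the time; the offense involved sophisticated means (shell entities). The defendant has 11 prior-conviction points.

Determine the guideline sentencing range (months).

31-42 months

Base offense level for assault: 3.
S1 does not apply.
S2 applies: 3 + 3 = 6.
S3 applies: 6 + 2 = 8.
S4 does not apply.
S5 does not apply.
S7 applies (level before this adjustment is 8 < 15, so +1): 8 + 1 = 9.
Final offense level: 9.
Criminal history: 11 prior points → Category III (6-11).
Level 9 falls in the 9-14 band.
Grid: Level 9-14 × Category III = 31-42 months.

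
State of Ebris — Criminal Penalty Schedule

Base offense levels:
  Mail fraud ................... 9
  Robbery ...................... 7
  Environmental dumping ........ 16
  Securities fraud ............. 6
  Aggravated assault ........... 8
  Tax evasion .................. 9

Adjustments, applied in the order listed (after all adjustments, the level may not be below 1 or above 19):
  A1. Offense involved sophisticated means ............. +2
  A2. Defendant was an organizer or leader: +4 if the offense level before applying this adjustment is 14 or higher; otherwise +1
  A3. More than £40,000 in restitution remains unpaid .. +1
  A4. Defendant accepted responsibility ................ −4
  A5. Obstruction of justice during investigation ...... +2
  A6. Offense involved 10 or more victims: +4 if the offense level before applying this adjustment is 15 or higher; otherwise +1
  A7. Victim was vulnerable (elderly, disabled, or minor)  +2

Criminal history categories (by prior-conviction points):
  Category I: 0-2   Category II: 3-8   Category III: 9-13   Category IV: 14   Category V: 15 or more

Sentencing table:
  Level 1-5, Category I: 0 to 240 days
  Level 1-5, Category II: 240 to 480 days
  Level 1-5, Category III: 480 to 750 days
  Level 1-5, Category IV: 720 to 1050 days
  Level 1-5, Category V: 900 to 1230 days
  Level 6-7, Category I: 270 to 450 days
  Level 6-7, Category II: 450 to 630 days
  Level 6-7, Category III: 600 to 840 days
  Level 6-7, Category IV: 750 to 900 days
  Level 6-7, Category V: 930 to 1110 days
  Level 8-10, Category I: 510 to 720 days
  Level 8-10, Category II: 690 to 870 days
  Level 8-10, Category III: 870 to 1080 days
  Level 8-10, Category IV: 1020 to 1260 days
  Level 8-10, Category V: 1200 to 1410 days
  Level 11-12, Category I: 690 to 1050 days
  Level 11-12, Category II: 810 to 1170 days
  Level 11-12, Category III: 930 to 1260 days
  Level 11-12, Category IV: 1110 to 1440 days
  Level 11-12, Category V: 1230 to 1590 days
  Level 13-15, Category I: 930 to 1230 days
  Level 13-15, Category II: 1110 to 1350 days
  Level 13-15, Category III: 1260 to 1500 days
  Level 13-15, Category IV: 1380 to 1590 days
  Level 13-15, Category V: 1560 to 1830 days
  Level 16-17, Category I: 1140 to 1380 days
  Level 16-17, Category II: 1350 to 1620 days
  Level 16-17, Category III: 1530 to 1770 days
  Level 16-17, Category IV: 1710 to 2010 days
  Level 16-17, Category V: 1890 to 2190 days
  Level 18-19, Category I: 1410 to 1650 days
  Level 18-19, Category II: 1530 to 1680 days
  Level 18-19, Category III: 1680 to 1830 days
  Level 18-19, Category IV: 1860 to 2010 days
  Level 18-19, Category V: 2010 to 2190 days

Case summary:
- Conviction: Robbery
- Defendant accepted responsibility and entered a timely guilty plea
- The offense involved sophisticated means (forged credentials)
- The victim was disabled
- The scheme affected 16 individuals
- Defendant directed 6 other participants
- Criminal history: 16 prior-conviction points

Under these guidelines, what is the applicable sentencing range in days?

1200-1410 days

Base offense level for robbery: 7.
A1 applies: 7 + 2 = 9.
A2 applies (level before this adjustment is 9 < 14, so +1): 9 + 1 = 10.
A4 applies: 10 − 4 = 6.
A6 applies (level before this adjustment is 6 < 15, so +1): 6 + 1 = 7.
A7 applies: 7 + 2 = 9.
Final offense level: 9.
Criminal history: 16 prior points → Category V (15+).
Level 9 falls in the 8-10 band.
Grid: Level 8-10 × Category V = 1200-1410 days.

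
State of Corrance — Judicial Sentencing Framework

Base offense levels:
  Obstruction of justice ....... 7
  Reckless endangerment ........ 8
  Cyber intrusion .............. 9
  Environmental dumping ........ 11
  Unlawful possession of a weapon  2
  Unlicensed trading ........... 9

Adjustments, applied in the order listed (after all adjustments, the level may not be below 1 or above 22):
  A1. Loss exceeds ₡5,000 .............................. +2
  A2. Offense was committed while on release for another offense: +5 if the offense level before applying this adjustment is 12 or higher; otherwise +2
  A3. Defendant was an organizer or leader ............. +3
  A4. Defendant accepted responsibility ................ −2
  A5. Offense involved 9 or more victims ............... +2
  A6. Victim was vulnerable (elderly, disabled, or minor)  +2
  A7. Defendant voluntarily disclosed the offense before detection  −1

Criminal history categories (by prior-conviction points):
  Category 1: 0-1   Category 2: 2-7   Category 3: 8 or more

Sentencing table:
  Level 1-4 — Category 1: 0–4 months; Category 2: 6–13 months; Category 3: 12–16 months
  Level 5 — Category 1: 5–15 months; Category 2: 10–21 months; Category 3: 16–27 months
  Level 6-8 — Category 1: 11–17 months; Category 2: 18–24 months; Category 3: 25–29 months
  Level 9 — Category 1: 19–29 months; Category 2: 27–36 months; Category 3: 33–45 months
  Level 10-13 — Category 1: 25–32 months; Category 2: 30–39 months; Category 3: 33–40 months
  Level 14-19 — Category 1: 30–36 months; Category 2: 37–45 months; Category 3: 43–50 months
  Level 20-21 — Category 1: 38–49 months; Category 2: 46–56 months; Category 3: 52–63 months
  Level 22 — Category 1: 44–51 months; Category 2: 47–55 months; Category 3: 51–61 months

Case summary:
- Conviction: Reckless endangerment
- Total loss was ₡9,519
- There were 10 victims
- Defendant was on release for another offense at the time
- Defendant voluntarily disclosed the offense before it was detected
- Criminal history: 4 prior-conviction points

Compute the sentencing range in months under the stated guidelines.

Base offense level for reckless endangerment: 8.
A1 applies: 8 + 2 = 10.
A2 applies (level before this adjustment is 10 < 12, so +2): 10 + 2 = 12.
A3 does not apply.
A4 does not apply.
A5 applies: 12 + 2 = 14.
A7 applies: 14 − 1 = 13.
Final offense level: 13.
Criminal history: 4 prior points → Category 2 (2-7).
Level 13 falls in the 10-13 band.
Grid: Level 10-13 × Category 2 = 30-39 months.

30-39 months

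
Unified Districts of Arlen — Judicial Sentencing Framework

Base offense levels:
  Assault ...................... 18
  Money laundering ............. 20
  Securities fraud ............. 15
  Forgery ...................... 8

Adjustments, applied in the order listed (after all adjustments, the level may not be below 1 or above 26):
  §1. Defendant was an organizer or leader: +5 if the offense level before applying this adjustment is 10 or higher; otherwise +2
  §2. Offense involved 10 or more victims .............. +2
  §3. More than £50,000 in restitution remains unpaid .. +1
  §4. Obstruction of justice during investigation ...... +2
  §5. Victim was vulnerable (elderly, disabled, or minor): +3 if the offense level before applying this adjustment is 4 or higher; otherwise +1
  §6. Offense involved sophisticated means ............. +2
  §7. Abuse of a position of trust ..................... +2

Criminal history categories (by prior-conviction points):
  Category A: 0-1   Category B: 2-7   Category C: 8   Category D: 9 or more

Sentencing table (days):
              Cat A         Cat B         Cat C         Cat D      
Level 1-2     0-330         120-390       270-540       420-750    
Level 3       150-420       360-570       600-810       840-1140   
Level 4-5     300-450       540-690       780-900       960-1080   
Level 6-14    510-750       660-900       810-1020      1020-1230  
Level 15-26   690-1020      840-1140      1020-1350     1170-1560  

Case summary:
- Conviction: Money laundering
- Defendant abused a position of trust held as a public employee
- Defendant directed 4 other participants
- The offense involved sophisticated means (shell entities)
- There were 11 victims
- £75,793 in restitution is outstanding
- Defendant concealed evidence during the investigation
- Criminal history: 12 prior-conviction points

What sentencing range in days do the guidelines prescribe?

Base offense level for money laundering: 20.
§1 applies (level before this adjustment is 20 ≥ 10, so +5): 20 + 5 = 25.
§2 applies: 25 + 2 = 27.
§3 applies: 27 + 1 = 28.
§4 applies: 28 + 2 = 30.
§5 does not apply.
§6 applies: 30 + 2 = 32.
§7 applies: 32 + 2 = 34.
Level 34 exceeds the maximum of 26; capped at 26.
Final offense level: 26.
Criminal history: 12 prior points → Category D (9+).
Level 26 falls in the 15-26 band.
Grid: Level 15-26 × Category D = 1170-1560 days.

1170-1560 days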